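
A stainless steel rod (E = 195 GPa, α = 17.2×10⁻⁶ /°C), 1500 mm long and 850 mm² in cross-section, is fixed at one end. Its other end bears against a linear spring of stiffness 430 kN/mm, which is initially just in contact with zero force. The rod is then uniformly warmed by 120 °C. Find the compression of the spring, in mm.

If the spring were absent the rod would lengthen by αΔT L = 17.2×10⁻⁶ × 120 × 1500 = 3.096 mm.
Let P be the compressive force at the spring. The rod shortens elastically by PL/(AE) and the spring compresses by P/k; together these equal δ_free.
So P = δ_free / [L/(AE) + 1/k] = 3.096 / [ 1500/(850×195×10³) + 1/(430×10³) ].
P = 3.096 / 1.138×10⁻⁵ = 272200 N.
Spring compression = P/k = 272200/(430×10³) = 0.6329 mm.

δ ≈ 0.633 mm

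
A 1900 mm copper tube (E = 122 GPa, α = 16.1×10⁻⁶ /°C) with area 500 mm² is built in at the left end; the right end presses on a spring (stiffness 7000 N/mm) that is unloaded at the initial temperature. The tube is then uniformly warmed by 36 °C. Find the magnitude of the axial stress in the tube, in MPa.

Free thermal expansion: δ_free = αΔT L = 16.1×10⁻⁶ × 36 × 1900 = 1.101 mm.
With a force P in the spring, the elastic change of the tube is PL/(AE) and that of the spring is P/k; compatibility requires their sum to equal δ_free.
So P = δ_free / [L/(AE) + 1/k] = 1.101 / [ 1900/(500×122×10³) + 1/(7000) ].
P = 1.101 / 0.000174 = 6329 N.
σ = P/A = 6329/500 = 12.66 MPa.

σ ≈ 12.7 MPa (compressive)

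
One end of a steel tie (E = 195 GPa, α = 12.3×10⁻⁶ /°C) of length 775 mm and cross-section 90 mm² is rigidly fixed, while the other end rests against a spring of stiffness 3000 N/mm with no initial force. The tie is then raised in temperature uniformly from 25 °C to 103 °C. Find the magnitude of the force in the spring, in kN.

P ≈ 1.97 kN

Free thermal expansion: δ_free = αΔT L = 12.3×10⁻⁶ × 78 × 775 = 0.7435 mm.
Let P be the compressive force at the spring. The tie shortens elastically by PL/(AE) and the spring compresses by P/k; together these equal δ_free.
P [ L/(AE) + 1/k ] = δ_free → P [ 775/(90×195×10³) + 1/(3000) ] = 0.7435.
P = 0.7435 / 0.0003775 = 1970 N.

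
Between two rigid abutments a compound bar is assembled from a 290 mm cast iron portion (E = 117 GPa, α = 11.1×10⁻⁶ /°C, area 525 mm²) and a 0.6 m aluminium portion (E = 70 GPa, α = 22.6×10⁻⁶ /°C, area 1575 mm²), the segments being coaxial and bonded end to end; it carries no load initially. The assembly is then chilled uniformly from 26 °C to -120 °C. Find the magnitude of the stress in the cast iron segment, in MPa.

With the walls removed the bar would change length by δ_free = Σ αᵢΔT Lᵢ = 11.1×10⁻⁶×146×290 + 22.6×10⁻⁶×146×600 = 2.45 mm.
The walls prevent any net length change, so an axial force P (same in every segment) develops. Compatibility: P · Σ Lᵢ/(AᵢEᵢ) = δ_free.
Σ Lᵢ/(AᵢEᵢ) = 290/(525×117×10³) + 600/(1575×70×10³) = 1.016×10⁻⁵ mm/N.
P = 2.45 / 1.016×10⁻⁵ = 241000 N = 241 kN, tensile.
σ_{cast iron} = P / A = 241000 / 525 = 459.1 MPa.

σ ≈ 459 MPa (tensile)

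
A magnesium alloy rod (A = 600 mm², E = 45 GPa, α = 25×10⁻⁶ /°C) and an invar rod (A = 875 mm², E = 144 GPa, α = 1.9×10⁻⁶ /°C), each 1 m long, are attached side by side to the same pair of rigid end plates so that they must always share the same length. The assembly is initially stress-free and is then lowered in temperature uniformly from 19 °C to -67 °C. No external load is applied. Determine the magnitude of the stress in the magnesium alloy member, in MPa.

Equilibrium of a rigid end plate with no external load gives equal and opposite internal forces ±P in the two members. Since α_{magnesium alloy} > α_{invar}, cooling drives the magnesium alloy into tension and the invar into compression.
Setting the final lengths equal and cancelling L: (α₁ − α₂)ΔT = P/(A₁E₁) + P/(A₂E₂).
|α₁ − α₂|·ΔT = 23.1×10⁻⁶ × 86 = 0.001987.
1/(A₁E₁) + 1/(A₂E₂) = 1/(600×45×10³) + 1/(875×144×10³) = 4.497×10⁻⁸ N⁻¹.
So P = 0.001987 / 4.497×10⁻⁸ = 44.17 kN.
σ_{magnesium alloy} = P/A₁ = 44170/600 = 73.62 MPa, tensile.

σ ≈ 73.6 MPa (tensile)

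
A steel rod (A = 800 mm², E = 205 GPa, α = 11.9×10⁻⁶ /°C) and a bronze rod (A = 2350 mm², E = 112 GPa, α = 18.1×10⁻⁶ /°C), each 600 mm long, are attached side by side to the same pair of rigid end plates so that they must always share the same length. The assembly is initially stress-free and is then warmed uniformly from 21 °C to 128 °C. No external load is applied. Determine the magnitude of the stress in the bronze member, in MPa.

σ ≈ 28.5 MPa (compressive)

Both members must finish at the same length. With the larger α, the bronze tends to over-expand; the plates restrain it, putting the bronze in compression and the steel in tension. With no external load the two internal forces are equal and opposite, magnitude P.
Compatibility of the two members (thermal + elastic change equal): (α₁ − α₂)ΔT = P·[1/(A₁E₁) + 1/(A₂E₂)].
|α₁ − α₂|·ΔT = 6.2×10⁻⁶ × 107 = 0.0006634.
1/(A₁E₁) + 1/(A₂E₂) = 1/(800×205×10³) + 1/(2350×112×10³) = 9.897×10⁻⁹ N⁻¹.
So P = 0.0006634 / 9.897×10⁻⁹ = 67.03 kN.
σ_{bronze} = P/A₂ = 67030/2350 = 28.52 MPa, compressive.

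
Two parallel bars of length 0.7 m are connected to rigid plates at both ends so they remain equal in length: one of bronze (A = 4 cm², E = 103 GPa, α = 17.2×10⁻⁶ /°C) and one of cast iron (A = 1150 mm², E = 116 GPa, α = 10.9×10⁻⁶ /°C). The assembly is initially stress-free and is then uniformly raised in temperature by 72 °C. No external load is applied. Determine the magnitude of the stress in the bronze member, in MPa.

The bronze has the larger α, so on heating it would change length more than the cast iron if both were free. The rigid plates force a common final length, so the bronze is put into compression and the cast iron into tension, with equal and opposite forces P (no external load).
Setting the final lengths equal and cancelling L: (α₁ − α₂)ΔT = P/(A₁E₁) + P/(A₂E₂).
|α₁ − α₂|·ΔT = 6.3×10⁻⁶ × 72 = 0.0004536.
1/(A₁E₁) + 1/(A₂E₂) = 1/(400×103×10³) + 1/(1150×116×10³) = 3.177×10⁻⁸ N⁻¹.
So P = 0.0004536 / 3.177×10⁻⁸ = 14.28 kN.
σ_{bronze} = P/A₁ = 14280/400 = 35.7 MPa, compressive.

σ ≈ 35.7 MPa (compressive)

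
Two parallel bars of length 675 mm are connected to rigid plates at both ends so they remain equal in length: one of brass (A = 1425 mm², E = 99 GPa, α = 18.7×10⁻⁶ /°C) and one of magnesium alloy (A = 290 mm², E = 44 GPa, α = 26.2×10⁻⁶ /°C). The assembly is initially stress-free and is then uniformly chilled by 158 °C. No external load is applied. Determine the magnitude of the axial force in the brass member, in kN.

Both members must finish at the same length. With the larger α, the magnesium alloy tends to over-contract; the plates restrain it, putting the magnesium alloy in tension and the brass in compression. With no external load the two internal forces are equal and opposite, magnitude P.
Setting the final lengths equal and cancelling L: (α₁ − α₂)ΔT = P/(A₁E₁) + P/(A₂E₂).
|α₁ − α₂|·ΔT = 7.5×10⁻⁶ × 158 = 0.001185.
1/(A₁E₁) + 1/(A₂E₂) = 1/(1425×99×10³) + 1/(290×44×10³) = 8.546×10⁻⁸ N⁻¹.
So P = 0.001185 / 8.546×10⁻⁸ = 13.87 kN.

P ≈ 13.9 kN (compressive in the brass)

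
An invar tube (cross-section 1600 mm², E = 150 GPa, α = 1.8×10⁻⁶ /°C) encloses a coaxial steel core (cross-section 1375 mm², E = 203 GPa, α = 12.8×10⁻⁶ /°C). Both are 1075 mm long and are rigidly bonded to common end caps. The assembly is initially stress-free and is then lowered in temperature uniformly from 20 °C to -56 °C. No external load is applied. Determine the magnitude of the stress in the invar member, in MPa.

Equilibrium of a rigid end plate with no external load gives equal and opposite internal forces ±P in the two members. Since α_{steel} > α_{invar}, cooling drives the steel into tension and the invar into compression.
Compatibility of the two members (thermal + elastic change equal): (α₁ − α₂)ΔT = P·[1/(A₁E₁) + 1/(A₂E₂)].
|α₁ − α₂|·ΔT = 11×10⁻⁶ × 76 = 0.000836.
1/(A₁E₁) + 1/(A₂E₂) = 1/(1600×150×10³) + 1/(1375×203×10³) = 7.749×10⁻⁹ N⁻¹.
So P = 0.000836 / 7.749×10⁻⁹ = 107.9 kN.
σ_{invar} = P/A₁ = 107900/1600 = 67.43 MPa, compressive.

σ ≈ 67.4 MPa (compressive)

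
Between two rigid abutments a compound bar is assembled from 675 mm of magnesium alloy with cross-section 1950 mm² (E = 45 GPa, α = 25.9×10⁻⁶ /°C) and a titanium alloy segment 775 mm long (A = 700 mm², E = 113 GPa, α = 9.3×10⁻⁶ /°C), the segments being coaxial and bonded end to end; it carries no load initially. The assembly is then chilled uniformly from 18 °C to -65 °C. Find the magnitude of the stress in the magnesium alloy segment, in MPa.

σ ≈ 60.1 MPa (tensile)

If the supports were absent, the total length change would be Σ αᵢΔT Lᵢ = 25.9×10⁻⁶×83×675 + 9.3×10⁻⁶×83×775 = 2.049 mm.
The rigid supports impose zero overall length change; the single axial force P common to all segments must satisfy P Σ Lᵢ/(AᵢEᵢ) = δ_free.
Σ Lᵢ/(AᵢEᵢ) = 675/(1950×45×10³) + 775/(700×113×10³) = 1.749×10⁻⁵ mm/N.
P = 2.049 / 1.749×10⁻⁵ = 117200 N = 117.2 kN, tensile.
σ_{magnesium alloy} = P / A = 117200 / 1950 = 60.09 MPa.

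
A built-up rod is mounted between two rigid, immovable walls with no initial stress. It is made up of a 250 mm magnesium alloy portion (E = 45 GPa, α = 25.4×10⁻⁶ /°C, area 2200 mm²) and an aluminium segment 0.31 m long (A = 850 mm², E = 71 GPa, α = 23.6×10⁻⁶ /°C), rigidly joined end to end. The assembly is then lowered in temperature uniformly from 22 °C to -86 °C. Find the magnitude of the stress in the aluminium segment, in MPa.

σ ≈ 227 MPa (tensile)

With the walls removed the bar would change length by δ_free = Σ αᵢΔT Lᵢ = 25.4×10⁻⁶×108×250 + 23.6×10⁻⁶×108×310 = 1.476 mm.
The walls prevent any net length change, so an axial force P (same in every segment) develops. Compatibility: P · Σ Lᵢ/(AᵢEᵢ) = δ_free.
Σ Lᵢ/(AᵢEᵢ) = 250/(2200×45×10³) + 310/(850×71×10³) = 7.662×10⁻⁶ mm/N.
So P = 1.476 / 7.662×10⁻⁶ = 192.6 kN, tensile.
σ_{aluminium} = P / A = 192600 / 850 = 226.6 MPa.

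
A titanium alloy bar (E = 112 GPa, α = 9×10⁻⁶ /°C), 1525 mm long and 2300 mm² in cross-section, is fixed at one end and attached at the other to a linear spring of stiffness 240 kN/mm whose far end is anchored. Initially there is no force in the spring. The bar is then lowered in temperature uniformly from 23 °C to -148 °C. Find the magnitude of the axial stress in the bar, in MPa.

Free thermal contraction: δ_free = αΔT L = 9×10⁻⁶ × 171 × 1525 = 2.347 mm.
With a force P in the spring, the elastic change of the bar is PL/(AE) and that of the spring is P/k; compatibility requires their sum to equal δ_free.
So P = δ_free / [L/(AE) + 1/k] = 2.347 / [ 1525/(2300×112×10³) + 1/(240×10³) ].
P = 2.347 / 1.009×10⁻⁵ = 232700 N.
σ = P/A = 232700/2300 = 101.2 MPa.

σ ≈ 101 MPa (tensile)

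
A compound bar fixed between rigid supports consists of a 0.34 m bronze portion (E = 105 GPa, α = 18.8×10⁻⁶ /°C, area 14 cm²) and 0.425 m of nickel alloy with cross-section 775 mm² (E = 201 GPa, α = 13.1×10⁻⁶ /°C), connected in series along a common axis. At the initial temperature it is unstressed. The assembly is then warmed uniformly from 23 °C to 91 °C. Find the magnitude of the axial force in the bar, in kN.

P ≈ 161 kN (compressive)

Free thermal expansion of the whole bar: Σ αᵢΔT Lᵢ = 18.8×10⁻⁶×68×340 + 13.1×10⁻⁶×68×425 = 0.8132 mm.
The walls prevent any net length change, so an axial force P (same in every segment) develops. Compatibility: P · Σ Lᵢ/(AᵢEᵢ) = δ_free.
Σ Lᵢ/(AᵢEᵢ) = 340/(1400×105×10³) + 425/(775×201×10³) = 5.041×10⁻⁶ mm/N.
So P = 0.8132 / 5.041×10⁻⁶ = 161.3 kN, compressive.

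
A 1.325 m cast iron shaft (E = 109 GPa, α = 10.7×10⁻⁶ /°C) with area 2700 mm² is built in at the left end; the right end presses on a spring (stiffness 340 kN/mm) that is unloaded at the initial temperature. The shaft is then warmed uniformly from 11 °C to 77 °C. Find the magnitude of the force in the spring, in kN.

Free thermal expansion: δ_free = αΔT L = 10.7×10⁻⁶ × 66 × 1325 = 0.9357 mm.
Let P be the compressive force at the spring. The shaft shortens elastically by PL/(AE) and the spring compresses by P/k; together these equal δ_free.
P [ L/(AE) + 1/k ] = δ_free → P [ 1325/(2700×109×10³) + 1/(340×10³) ] = 0.9357.
P = 0.9357 / 7.443×10⁻⁶ = 125700 N.

P ≈ 126 kN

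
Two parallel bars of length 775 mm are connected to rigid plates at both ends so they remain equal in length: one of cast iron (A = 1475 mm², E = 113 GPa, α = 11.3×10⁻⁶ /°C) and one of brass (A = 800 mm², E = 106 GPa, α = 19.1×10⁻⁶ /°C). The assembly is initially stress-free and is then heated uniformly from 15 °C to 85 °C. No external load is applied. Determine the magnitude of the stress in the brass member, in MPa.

The brass has the larger α, so on heating it would change length more than the cast iron if both were free. The rigid plates force a common final length, so the brass is put into compression and the cast iron into tension, with equal and opposite forces P (no external load).
Setting the final lengths equal and cancelling L: (α₁ − α₂)ΔT = P/(A₁E₁) + P/(A₂E₂).
|α₁ − α₂|·ΔT = 7.8×10⁻⁶ × 70 = 0.000546.
1/(A₁E₁) + 1/(A₂E₂) = 1/(1475×113×10³) + 1/(800×106×10³) = 1.779×10⁻⁸ N⁻¹.
P = 0.000546 / 1.779×10⁻⁸ = 30690 N = 30.69 kN.
σ_{brass} = P/A₂ = 30690/800 = 38.36 MPa, compressive.

σ ≈ 38.4 MPa (compressive)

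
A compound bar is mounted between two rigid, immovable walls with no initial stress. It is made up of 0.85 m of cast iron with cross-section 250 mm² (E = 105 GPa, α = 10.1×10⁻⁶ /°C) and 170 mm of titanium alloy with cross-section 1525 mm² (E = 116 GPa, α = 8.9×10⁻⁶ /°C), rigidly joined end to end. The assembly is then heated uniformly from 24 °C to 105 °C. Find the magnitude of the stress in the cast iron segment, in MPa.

σ ≈ 98.1 MPa (compressive)

If the supports were absent, the total length change would be Σ αᵢΔT Lᵢ = 10.1×10⁻⁶×81×850 + 8.9×10⁻⁶×81×170 = 0.8179 mm.
The walls prevent any net length change, so an axial force P (same in every segment) develops. Compatibility: P · Σ Lᵢ/(AᵢEᵢ) = δ_free.
Σ Lᵢ/(AᵢEᵢ) = 850/(250×105×10³) + 170/(1525×116×10³) = 3.334×10⁻⁵ mm/N.
So P = 0.8179 / 3.334×10⁻⁵ = 24.53 kN, compressive.
σ_{cast iron} = P / A = 24530 / 250 = 98.13 MPa.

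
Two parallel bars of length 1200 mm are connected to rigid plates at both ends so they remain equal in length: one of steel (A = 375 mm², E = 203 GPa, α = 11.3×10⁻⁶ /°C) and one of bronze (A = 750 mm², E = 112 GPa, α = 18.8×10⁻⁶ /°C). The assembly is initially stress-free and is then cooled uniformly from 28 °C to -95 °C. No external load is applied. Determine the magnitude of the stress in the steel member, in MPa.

σ ≈ 98.2 MPa (compressive)

Equilibrium of a rigid end plate with no external load gives equal and opposite internal forces ±P in the two members. Since α_{bronze} > α_{steel}, cooling drives the bronze into tension and the steel into compression.
Setting the final lengths equal and cancelling L: (α₁ − α₂)ΔT = P/(A₁E₁) + P/(A₂E₂).
|α₁ − α₂|·ΔT = 7.5×10⁻⁶ × 123 = 0.0009225.
1/(A₁E₁) + 1/(A₂E₂) = 1/(375×203×10³) + 1/(750×112×10³) = 2.504×10⁻⁸ N⁻¹.
So P = 0.0009225 / 2.504×10⁻⁸ = 36.84 kN.
σ_{steel} = P/A₁ = 36840/375 = 98.24 MPa, compressive.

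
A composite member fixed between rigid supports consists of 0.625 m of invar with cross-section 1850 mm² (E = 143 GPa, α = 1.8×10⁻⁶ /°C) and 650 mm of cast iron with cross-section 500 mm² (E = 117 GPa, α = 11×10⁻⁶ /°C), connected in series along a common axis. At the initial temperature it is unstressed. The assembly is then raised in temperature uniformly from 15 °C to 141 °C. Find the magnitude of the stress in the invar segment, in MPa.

Free thermal expansion of the whole bar: Σ αᵢΔT Lᵢ = 1.8×10⁻⁶×126×625 + 11×10⁻⁶×126×650 = 1.043 mm.
Since the ends are fixed, an axial force P builds up, equal in every segment, with P · Σ Lᵢ/(AᵢEᵢ) = δ_free.
Σ Lᵢ/(AᵢEᵢ) = 625/(1850×143×10³) + 650/(500×117×10³) = 1.347×10⁻⁵ mm/N.
So P = 1.043 / 1.347×10⁻⁵ = 77.38 kN, compressive.
σ_{invar} = P / A = 77380 / 1850 = 41.83 MPa.

σ ≈ 41.8 MPa (compressive)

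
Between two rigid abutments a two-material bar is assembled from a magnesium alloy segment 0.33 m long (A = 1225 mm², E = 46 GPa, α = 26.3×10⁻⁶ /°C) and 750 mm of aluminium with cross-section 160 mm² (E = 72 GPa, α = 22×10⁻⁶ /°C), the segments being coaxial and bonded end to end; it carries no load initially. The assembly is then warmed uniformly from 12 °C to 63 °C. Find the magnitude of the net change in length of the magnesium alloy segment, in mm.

If the supports were absent, the total length change would be Σ αᵢΔT Lᵢ = 26.3×10⁻⁶×51×330 + 22×10⁻⁶×51×750 = 1.284 mm.
The walls prevent any net length change, so an axial force P (same in every segment) develops. Compatibility: P · Σ Lᵢ/(AᵢEᵢ) = δ_free.
Σ Lᵢ/(AᵢEᵢ) = 330/(1225×46×10³) + 750/(160×72×10³) = 7.096×10⁻⁵ mm/N.
So P = 1.284 / 7.096×10⁻⁵ = 18.1 kN, compressive.
For the magnesium alloy segment, free thermal change = 26.3×10⁻⁶×51×330 = 0.4426 mm and elastic change from P = 18100×330/(1225×46×10³) = 0.106 mm; these oppose, so the net change is 0.337 mm (segment lengthens).

|ΔL| ≈ 0.337 mm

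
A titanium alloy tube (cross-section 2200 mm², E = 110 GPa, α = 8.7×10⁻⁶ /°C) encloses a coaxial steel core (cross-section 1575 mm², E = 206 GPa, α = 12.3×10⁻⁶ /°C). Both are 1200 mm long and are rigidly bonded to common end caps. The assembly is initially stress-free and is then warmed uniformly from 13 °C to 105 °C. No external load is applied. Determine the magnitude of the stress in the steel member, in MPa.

The steel has the larger α, so on heating it would change length more than the titanium alloy if both were free. The rigid plates force a common final length, so the steel is put into compression and the titanium alloy into tension, with equal and opposite forces P (no external load).
Setting the final lengths equal and cancelling L: (α₁ − α₂)ΔT = P/(A₁E₁) + P/(A₂E₂).
|α₁ − α₂|·ΔT = 3.6×10⁻⁶ × 92 = 0.0003312.
1/(A₁E₁) + 1/(A₂E₂) = 1/(2200×110×10³) + 1/(1575×206×10³) = 7.214×10⁻⁹ N⁻¹.
So P = 0.0003312 / 7.214×10⁻⁹ = 45.91 kN.
σ_{steel} = P/A₂ = 45910/1575 = 29.15 MPa, compressive.

σ ≈ 29.1 MPa (compressive)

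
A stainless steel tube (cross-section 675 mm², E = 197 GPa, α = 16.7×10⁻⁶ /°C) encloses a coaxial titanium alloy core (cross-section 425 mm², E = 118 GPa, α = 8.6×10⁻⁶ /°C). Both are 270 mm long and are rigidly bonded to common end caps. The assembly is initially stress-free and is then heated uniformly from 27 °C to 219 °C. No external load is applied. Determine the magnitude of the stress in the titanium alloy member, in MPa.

Equilibrium of a rigid end plate with no external load gives equal and opposite internal forces ±P in the two members. Since α_{stainless steel} > α_{titanium alloy}, heating drives the stainless steel into compression and the titanium alloy into tension.
Equating the net (thermal + elastic) strains gives |α₁ − α₂|·ΔT = P·[1/(A₁E₁) + 1/(A₂E₂)].
|α₁ − α₂|·ΔT = 8.1×10⁻⁶ × 192 = 0.001555.
1/(A₁E₁) + 1/(A₂E₂) = 1/(675×197×10³) + 1/(425×118×10³) = 2.746×10⁻⁸ N⁻¹.
So P = 0.001555 / 2.746×10⁻⁸ = 56.63 kN.
σ_{titanium alloy} = P/A₂ = 56630/425 = 133.3 MPa, tensile.

σ ≈ 133 MPa (tensile)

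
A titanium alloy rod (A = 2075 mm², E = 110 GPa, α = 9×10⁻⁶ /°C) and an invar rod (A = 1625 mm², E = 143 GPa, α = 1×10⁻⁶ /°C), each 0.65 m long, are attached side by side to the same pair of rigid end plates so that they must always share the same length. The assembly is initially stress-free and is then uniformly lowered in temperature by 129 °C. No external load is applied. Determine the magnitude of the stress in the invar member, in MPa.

σ ≈ 73.1 MPa (compressive)

The titanium alloy has the larger α, so on cooling it would change length more than the invar if both were free. The rigid plates force a common final length, so the titanium alloy is put into tension and the invar into compression, with equal and opposite forces P (no external load).
Setting the final lengths equal and cancelling L: (α₁ − α₂)ΔT = P/(A₁E₁) + P/(A₂E₂).
|α₁ − α₂|·ΔT = 8×10⁻⁶ × 129 = 0.001032.
1/(A₁E₁) + 1/(A₂E₂) = 1/(2075×110×10³) + 1/(1625×143×10³) = 8.685×10⁻⁹ N⁻¹.
So P = 0.001032 / 8.685×10⁻⁹ = 118.8 kN.
σ_{invar} = P/A₂ = 118800/1625 = 73.13 MPa, compressive.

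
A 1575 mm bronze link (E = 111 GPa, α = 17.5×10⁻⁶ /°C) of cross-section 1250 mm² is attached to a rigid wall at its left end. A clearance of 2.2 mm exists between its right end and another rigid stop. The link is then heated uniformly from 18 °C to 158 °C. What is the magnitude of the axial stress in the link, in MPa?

If the wall were absent the link would grow by αΔT L = 17.5×10⁻⁶ × 140 × 1575 = 3.859 mm.
The gap closes (δ_free > 2.2 mm) and the wall then resists a further 3.859 − 2.2 = 1.659 mm of expansion.
So σ = E(δ_free − g)/L = 111×10³ × 1.659/1575 = 116.9 MPa.

σ ≈ 117 MPa (compressive)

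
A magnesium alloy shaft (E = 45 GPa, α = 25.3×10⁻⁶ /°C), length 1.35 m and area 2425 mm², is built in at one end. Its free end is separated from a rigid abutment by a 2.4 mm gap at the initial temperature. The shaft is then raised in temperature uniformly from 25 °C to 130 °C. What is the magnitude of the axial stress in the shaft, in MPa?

σ ≈ 39.5 MPa (compressive)

Free thermal elongation = αΔT L = 25.3×10⁻⁶ × 105 × 1350 = 3.586 mm.
After closing the 2.4 mm clearance, 3.586 − 2.4 = 1.186 mm of expansion remains to be suppressed by the wall.
That suppressed elongation corresponds to σ = E·Δ/L = 45×10³ × 1.186/1350 = 39.54 MPa.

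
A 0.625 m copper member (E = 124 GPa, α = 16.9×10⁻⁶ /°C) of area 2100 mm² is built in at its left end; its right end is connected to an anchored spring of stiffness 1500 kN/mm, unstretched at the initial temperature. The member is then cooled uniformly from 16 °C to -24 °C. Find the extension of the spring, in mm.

Free thermal contraction: δ_free = αΔT L = 16.9×10⁻⁶ × 40 × 625 = 0.4225 mm.
With a force P in the spring, the elastic change of the member is PL/(AE) and that of the spring is P/k; compatibility requires their sum to equal δ_free.
P [ L/(AE) + 1/k ] = δ_free → P [ 625/(2100×124×10³) + 1/(1500×10³) ] = 0.4225.
P = 0.4225 / 3.067×10⁻⁶ = 137800 N.
Spring extension = P/k = 137800/(1500×10³) = 0.09184 mm.

δ ≈ 0.0918 mm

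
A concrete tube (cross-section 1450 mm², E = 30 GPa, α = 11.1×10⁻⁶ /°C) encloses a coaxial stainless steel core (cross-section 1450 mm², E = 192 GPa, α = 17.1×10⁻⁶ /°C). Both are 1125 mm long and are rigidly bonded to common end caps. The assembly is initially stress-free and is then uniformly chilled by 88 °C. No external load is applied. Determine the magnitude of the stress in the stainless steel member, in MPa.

σ ≈ 13.7 MPa (tensile)

Both members must finish at the same length. With the larger α, the stainless steel tends to over-contract; the plates restrain it, putting the stainless steel in tension and the concrete in compression. With no external load the two internal forces are equal and opposite, magnitude P.
Compatibility of the two members (thermal + elastic change equal): (α₁ − α₂)ΔT = P·[1/(A₁E₁) + 1/(A₂E₂)].
|α₁ − α₂|·ΔT = 6×10⁻⁶ × 88 = 0.000528.
1/(A₁E₁) + 1/(A₂E₂) = 1/(1450×30×10³) + 1/(1450×192×10³) = 2.658×10⁻⁸ N⁻¹.
So P = 0.000528 / 2.658×10⁻⁸ = 19.86 kN.
σ_{stainless steel} = P/A₂ = 19860/1450 = 13.7 MPa, tensile.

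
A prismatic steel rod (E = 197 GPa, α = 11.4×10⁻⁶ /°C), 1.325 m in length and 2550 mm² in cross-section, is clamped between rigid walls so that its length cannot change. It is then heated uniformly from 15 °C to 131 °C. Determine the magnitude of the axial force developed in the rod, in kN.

With zero net strain, σ = E·αΔT = 197 GPa × 11.4×10⁻⁶ × 116 = 260.5 MPa.
Axial force P = σA = 260.5 × 2550 = 664300 N = 664.3 kN, compressive.

P ≈ 664 kN (compressive)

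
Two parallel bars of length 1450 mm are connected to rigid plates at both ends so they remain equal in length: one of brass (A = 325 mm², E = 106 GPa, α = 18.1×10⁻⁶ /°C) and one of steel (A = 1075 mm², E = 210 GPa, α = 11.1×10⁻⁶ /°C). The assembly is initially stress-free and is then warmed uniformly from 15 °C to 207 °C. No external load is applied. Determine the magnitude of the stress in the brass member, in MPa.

The brass has the larger α, so on heating it would change length more than the steel if both were free. The rigid plates force a common final length, so the brass is put into compression and the steel into tension, with equal and opposite forces P (no external load).
Setting the final lengths equal and cancelling L: (α₁ − α₂)ΔT = P/(A₁E₁) + P/(A₂E₂).
|α₁ − α₂|·ΔT = 7×10⁻⁶ × 192 = 0.001344.
1/(A₁E₁) + 1/(A₂E₂) = 1/(325×106×10³) + 1/(1075×210×10³) = 3.346×10⁻⁸ N⁻¹.
P = 0.001344 / 3.346×10⁻⁸ = 40170 N = 40.17 kN.
σ_{brass} = P/A₁ = 40170/325 = 123.6 MPa, compressive.

σ ≈ 124 MPa (compressive)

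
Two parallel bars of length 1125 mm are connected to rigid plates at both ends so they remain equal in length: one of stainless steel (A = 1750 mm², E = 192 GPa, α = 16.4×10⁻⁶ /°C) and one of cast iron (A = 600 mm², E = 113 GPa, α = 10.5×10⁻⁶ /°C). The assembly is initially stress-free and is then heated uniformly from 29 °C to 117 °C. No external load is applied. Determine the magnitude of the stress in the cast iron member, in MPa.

σ ≈ 48.8 MPa (tensile)

The stainless steel has the larger α, so on heating it would change length more than the cast iron if both were free. The rigid plates force a common final length, so the stainless steel is put into compression and the cast iron into tension, with equal and opposite forces P (no external load).
Equating the net (thermal + elastic) strains gives |α₁ − α₂|·ΔT = P·[1/(A₁E₁) + 1/(A₂E₂)].
|α₁ − α₂|·ΔT = 5.9×10⁻⁶ × 88 = 0.0005192.
1/(A₁E₁) + 1/(A₂E₂) = 1/(1750×192×10³) + 1/(600×113×10³) = 1.773×10⁻⁸ N⁻¹.
So P = 0.0005192 / 1.773×10⁻⁸ = 29.29 kN.
σ_{cast iron} = P/A₂ = 29290/600 = 48.82 MPa, tensile.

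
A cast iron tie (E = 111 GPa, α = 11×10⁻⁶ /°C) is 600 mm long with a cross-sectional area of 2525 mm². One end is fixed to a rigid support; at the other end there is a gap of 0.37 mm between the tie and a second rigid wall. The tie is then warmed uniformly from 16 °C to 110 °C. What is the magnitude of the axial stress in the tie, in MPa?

σ ≈ 46.3 MPa (compressive)

Free thermal elongation = αΔT L = 11×10⁻⁶ × 94 × 600 = 0.6204 mm.
This exceeds the 0.37 mm gap, so the wall pushes back. The portion of expansion that must be recovered elastically is δ_free − gap = 0.6204 − 0.37 = 0.2504 mm.
That suppressed elongation corresponds to σ = E·Δ/L = 111×10³ × 0.2504/600 = 46.32 MPa.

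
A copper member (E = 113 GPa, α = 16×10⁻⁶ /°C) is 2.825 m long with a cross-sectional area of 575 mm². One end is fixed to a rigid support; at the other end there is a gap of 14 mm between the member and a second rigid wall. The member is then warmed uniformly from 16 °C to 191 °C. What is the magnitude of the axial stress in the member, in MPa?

σ ≈ 0 MPa

If the wall were absent the member would grow by αΔT L = 16×10⁻⁶ × 175 × 2825 = 7.91 mm.
This is smaller than the 14 mm clearance, so the member expands freely without reaching the stop — the stress is zero.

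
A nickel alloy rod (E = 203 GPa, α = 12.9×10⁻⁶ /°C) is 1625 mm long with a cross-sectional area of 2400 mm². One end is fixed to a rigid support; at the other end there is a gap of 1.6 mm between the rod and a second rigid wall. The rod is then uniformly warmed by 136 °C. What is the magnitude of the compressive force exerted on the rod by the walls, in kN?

Free thermal elongation = αΔT L = 12.9×10⁻⁶ × 136 × 1625 = 2.851 mm.
The gap closes (δ_free > 1.6 mm) and the wall then resists a further 2.851 − 1.6 = 1.251 mm of expansion.
That suppressed elongation corresponds to σ = E·Δ/L = 203×10³ × 1.251/1625 = 156.3 MPa.
Force on the wall = σA = 156.3 × 2400 mm² = 375 kN.

P ≈ 375 kN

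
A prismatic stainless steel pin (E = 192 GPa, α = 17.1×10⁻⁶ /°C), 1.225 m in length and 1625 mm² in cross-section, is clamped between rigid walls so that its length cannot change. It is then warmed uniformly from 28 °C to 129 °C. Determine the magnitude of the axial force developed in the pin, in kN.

The ends cannot move, so σ = EαΔT = 192×10³ × 17.1×10⁻⁶ × 101 = 331.6 MPa.
Then P = σA = 331.6 × 1625 mm² = 538.9 kN, compressive.

P ≈ 539 kN (compressive)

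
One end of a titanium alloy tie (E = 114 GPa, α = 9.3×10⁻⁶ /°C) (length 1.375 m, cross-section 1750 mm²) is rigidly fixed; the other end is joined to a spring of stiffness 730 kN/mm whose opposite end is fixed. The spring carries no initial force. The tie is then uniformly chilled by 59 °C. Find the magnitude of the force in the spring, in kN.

P ≈ 91.3 kN

If the spring were absent the tie would shorten by αΔT L = 9.3×10⁻⁶ × 59 × 1375 = 0.7545 mm.
With a force P in the spring, the elastic change of the tie is PL/(AE) and that of the spring is P/k; compatibility requires their sum to equal δ_free.
So P = δ_free / [L/(AE) + 1/k] = 0.7545 / [ 1375/(1750×114×10³) + 1/(730×10³) ].
P = 0.7545 / 8.262×10⁻⁶ = 91320 N.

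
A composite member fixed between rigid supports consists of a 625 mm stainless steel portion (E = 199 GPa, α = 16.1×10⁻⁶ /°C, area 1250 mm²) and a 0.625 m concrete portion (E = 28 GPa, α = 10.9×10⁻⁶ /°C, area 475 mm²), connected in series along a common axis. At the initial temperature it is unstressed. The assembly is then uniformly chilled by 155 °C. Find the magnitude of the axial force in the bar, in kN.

If the supports were absent, the total length change would be Σ αᵢΔT Lᵢ = 16.1×10⁻⁶×155×625 + 10.9×10⁻⁶×155×625 = 2.616 mm.
The rigid supports impose zero overall length change; the single axial force P common to all segments must satisfy P Σ Lᵢ/(AᵢEᵢ) = δ_free.
The series flexibility is Σ Lᵢ/(AᵢEᵢ) = 625/(1250×199×10³) + 625/(475×28×10³) = 4.951×10⁻⁵ mm/N.
So P = 2.616 / 4.951×10⁻⁵ = 52.84 kN, tensile.

P ≈ 52.8 kN (tensile)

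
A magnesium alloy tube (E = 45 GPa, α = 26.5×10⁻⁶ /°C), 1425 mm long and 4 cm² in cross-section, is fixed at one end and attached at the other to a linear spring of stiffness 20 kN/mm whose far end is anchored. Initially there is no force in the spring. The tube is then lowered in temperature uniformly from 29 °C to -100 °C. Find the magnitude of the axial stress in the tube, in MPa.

σ ≈ 94.3 MPa (tensile)

If the spring were absent the tube would shorten by αΔT L = 26.5×10⁻⁶ × 129 × 1425 = 4.871 mm.
Let P be the tensile force in the spring. The tube extends elastically by PL/(AE) and the spring stretches by P/k; together these equal δ_free.
So P = δ_free / [L/(AE) + 1/k] = 4.871 / [ 1425/(400×45×10³) + 1/(20×10³) ].
P = 4.871 / 0.0001292 = 37710 N.
σ = P/A = 37710/400 = 94.28 MPa.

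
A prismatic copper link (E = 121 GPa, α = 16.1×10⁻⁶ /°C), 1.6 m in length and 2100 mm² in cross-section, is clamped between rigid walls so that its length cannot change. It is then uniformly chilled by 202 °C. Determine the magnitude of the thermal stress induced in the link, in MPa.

σ ≈ 394 MPa (tensile)

Because both ends are immovable the net strain is zero, and the suppressed thermal strain is αΔT = 16.1×10⁻⁶ × 202 = 3252.2×10⁻⁶.
The stress required to suppress this strain is σ = Eε = 121×10³ × 3252.2×10⁻⁶ = 393.5 MPa, tensile since the link is trying to contract.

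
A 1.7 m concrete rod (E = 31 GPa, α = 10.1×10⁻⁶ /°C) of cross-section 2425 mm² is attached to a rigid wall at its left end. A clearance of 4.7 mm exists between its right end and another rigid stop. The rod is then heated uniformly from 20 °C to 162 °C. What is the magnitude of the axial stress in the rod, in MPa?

Unrestrained expansion: δ_free = αΔT L = 10.1×10⁻⁶ × 142 × 1700 = 2.438 mm.
This is smaller than the 4.7 mm clearance, so the rod expands freely without reaching the stop — the stress is zero.

σ ≈ 0 MPa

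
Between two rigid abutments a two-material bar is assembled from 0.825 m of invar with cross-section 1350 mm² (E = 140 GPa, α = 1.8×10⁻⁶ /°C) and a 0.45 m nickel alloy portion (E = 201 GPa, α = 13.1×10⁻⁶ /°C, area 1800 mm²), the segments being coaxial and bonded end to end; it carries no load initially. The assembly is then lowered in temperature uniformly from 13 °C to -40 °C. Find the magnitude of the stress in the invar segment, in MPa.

Free thermal contraction of the whole bar: Σ αᵢΔT Lᵢ = 1.8×10⁻⁶×53×825 + 13.1×10⁻⁶×53×450 = 0.3911 mm.
The rigid supports impose zero overall length change; the single axial force P common to all segments must satisfy P Σ Lᵢ/(AᵢEᵢ) = δ_free.
Σ Lᵢ/(AᵢEᵢ) = 825/(1350×140×10³) + 450/(1800×201×10³) = 5.609×10⁻⁶ mm/N.
P = 0.3911 / 5.609×10⁻⁶ = 69740 N = 69.74 kN, tensile.
σ_{invar} = P / A = 69740 / 1350 = 51.66 MPa.

σ ≈ 51.7 MPa (tensile)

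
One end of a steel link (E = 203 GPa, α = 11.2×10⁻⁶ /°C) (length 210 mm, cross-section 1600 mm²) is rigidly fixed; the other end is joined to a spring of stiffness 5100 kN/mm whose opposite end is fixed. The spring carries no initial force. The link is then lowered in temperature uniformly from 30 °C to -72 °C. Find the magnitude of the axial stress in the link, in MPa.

If the spring were absent the link would shorten by αΔT L = 11.2×10⁻⁶ × 102 × 210 = 0.2399 mm.
Let P be the tensile force in the spring. The link extends elastically by PL/(AE) and the spring stretches by P/k; together these equal δ_free.
So P = δ_free / [L/(AE) + 1/k] = 0.2399 / [ 210/(1600×203×10³) + 1/(5100×10³) ].
P = 0.2399 / 8.426×10⁻⁷ = 284700 N.
σ = P/A = 284700/1600 = 177.9 MPa.

σ ≈ 178 MPa (tensile)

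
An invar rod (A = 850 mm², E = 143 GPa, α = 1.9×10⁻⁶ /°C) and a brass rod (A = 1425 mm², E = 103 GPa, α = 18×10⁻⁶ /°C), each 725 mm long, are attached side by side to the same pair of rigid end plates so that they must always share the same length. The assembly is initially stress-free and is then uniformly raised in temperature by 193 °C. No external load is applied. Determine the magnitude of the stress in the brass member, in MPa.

σ ≈ 145 MPa (compressive)

Both members must finish at the same length. With the larger α, the brass tends to over-expand; the plates restrain it, putting the brass in compression and the invar in tension. With no external load the two internal forces are equal and opposite, magnitude P.
Setting the final lengths equal and cancelling L: (α₁ − α₂)ΔT = P/(A₁E₁) + P/(A₂E₂).
|α₁ − α₂|·ΔT = 16.1×10⁻⁶ × 193 = 0.003107.
1/(A₁E₁) + 1/(A₂E₂) = 1/(850×143×10³) + 1/(1425×103×10³) = 1.504×10⁻⁸ N⁻¹.
So P = 0.003107 / 1.504×10⁻⁸ = 206.6 kN.
σ_{brass} = P/A₂ = 206600/1425 = 145 MPa, compressive.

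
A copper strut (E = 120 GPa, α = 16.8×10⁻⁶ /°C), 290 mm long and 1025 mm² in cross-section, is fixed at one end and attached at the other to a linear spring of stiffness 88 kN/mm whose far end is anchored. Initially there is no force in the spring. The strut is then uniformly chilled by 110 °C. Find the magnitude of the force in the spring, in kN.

P ≈ 39.1 kN

Free thermal contraction: δ_free = αΔT L = 16.8×10⁻⁶ × 110 × 290 = 0.5359 mm.
Let P be the tensile force in the spring. The strut extends elastically by PL/(AE) and the spring stretches by P/k; together these equal δ_free.
P [ L/(AE) + 1/k ] = δ_free → P [ 290/(1025×120×10³) + 1/(88×10³) ] = 0.5359.
P = 0.5359 / 1.372×10⁻⁵ = 39060 N.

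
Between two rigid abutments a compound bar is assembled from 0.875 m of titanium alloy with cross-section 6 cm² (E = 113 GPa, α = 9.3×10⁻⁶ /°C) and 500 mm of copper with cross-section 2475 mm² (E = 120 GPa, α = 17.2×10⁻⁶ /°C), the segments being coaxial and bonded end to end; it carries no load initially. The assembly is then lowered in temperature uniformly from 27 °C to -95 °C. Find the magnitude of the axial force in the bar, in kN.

If the supports were absent, the total length change would be Σ αᵢΔT Lᵢ = 9.3×10⁻⁶×122×875 + 17.2×10⁻⁶×122×500 = 2.042 mm.
Since the ends are fixed, an axial force P builds up, equal in every segment, with P · Σ Lᵢ/(AᵢEᵢ) = δ_free.
Σ Lᵢ/(AᵢEᵢ) = 875/(600×113×10³) + 500/(2475×120×10³) = 1.459×10⁻⁵ mm/N.
So P = 2.042 / 1.459×10⁻⁵ = 140 kN, tensile.

P ≈ 140 kN (tensile)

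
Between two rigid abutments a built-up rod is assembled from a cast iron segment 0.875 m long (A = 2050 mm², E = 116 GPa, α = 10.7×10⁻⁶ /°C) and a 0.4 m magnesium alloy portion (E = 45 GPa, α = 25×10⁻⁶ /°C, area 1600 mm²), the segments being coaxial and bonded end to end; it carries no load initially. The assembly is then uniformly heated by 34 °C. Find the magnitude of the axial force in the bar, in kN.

P ≈ 71.3 kN (compressive)

Free thermal expansion of the whole bar: Σ αᵢΔT Lᵢ = 10.7×10⁻⁶×34×875 + 25×10⁻⁶×34×400 = 0.6583 mm.
Since the ends are fixed, an axial force P builds up, equal in every segment, with P · Σ Lᵢ/(AᵢEᵢ) = δ_free.
Σ Lᵢ/(AᵢEᵢ) = 875/(2050×116×10³) + 400/(1600×45×10³) = 9.235×10⁻⁶ mm/N.
P = 0.6583 / 9.235×10⁻⁶ = 71280 N = 71.28 kN, compressive.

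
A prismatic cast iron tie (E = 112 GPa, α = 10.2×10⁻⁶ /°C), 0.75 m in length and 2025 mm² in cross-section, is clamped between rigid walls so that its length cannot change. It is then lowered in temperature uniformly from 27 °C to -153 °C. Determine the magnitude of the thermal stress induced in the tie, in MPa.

σ ≈ 206 MPa (tensile)

Because both ends are immovable the net strain is zero, and the suppressed thermal strain is αΔT = 10.2×10⁻⁶ × 180 = 1836×10⁻⁶.
Hence σ = E·αΔT = 112×10³ × 1836×10⁻⁶ = 205.6 MPa, tensile.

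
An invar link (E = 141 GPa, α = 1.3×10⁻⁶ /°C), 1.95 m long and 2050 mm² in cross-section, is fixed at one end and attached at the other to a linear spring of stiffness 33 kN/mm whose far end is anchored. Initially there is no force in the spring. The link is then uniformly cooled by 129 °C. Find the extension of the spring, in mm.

The unrestrained thermal change is αΔT L = 1.3×10⁻⁶ × 129 × 1950 = 0.327 mm.
With a force P in the spring, the elastic change of the link is PL/(AE) and that of the spring is P/k; compatibility requires their sum to equal δ_free.
P [ L/(AE) + 1/k ] = δ_free → P [ 1950/(2050×141×10³) + 1/(33×10³) ] = 0.327.
P = 0.327 / 3.705×10⁻⁵ = 8826 N.
Spring extension = P/k = 8826/(33×10³) = 0.2675 mm.

δ ≈ 0.267 mm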